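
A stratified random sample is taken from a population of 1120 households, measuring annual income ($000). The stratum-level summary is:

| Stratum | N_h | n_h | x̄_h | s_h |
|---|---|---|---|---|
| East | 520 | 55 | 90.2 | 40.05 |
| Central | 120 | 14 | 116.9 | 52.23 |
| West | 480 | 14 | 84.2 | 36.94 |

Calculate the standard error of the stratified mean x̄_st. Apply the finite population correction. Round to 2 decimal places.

SE(x̄_st) ≈ 5.00

V̂(x̄_st) = Σ W_h² (1 − n_h/N_h) s_h²/n_h, with W_h = N_h/N and N = 1120:
  stratum East: (520/1120)²·(1 − 55/520)·40.05²/55 = 5.62163
  stratum Central: (120/1120)²·(1 − 14/120)·52.23²/14 = 1.97589
  stratum West: (480/1120)²·(1 − 14/480)·36.94²/14 = 17.3803
V̂(x̄_st) = 24.9778
SE(x̄_st) = √24.9778 = 4.99778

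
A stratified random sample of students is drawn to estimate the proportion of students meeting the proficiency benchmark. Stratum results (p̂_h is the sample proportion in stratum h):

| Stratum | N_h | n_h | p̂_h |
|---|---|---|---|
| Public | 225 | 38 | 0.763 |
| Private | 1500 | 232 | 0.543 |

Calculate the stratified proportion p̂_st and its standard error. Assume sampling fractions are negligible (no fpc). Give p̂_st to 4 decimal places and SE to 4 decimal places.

N = 1725; stratum weights W_h = N_h/N.
p̂_st = Σ W_h p̂_h = (225·0.763 + 1500·0.543)/1725 = 0.57170
V̂(p̂_st) = Σ W_h² p̂_h(1−p̂_h)/(n_h−1):
  stratum Public: (225/1725)²·0.763·0.237/37 = 8.31492e-05
  stratum Private: (1500/1725)²·0.543·0.457/231 = 0.000812285
V̂(p̂_st) = 0.000895434; SE = √V̂ = 0.0299238

p̂_st ≈ 0.5717, SE ≈ 0.0299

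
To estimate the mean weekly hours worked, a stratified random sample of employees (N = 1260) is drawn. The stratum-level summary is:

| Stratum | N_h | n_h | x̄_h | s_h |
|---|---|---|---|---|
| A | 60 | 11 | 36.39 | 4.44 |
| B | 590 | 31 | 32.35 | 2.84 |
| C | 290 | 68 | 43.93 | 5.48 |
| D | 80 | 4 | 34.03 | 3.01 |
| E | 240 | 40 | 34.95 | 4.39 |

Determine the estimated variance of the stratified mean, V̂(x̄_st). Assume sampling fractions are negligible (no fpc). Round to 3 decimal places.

V̂(x̄_st) = Σ W_h² s_h²/n_h, with W_h = N_h/N and N = 1260:
  stratum A: (60/1260)²·4.44²/11 = 0.00406382
  stratum B: (590/1260)²·2.84²/31 = 0.0570477
  stratum C: (290/1260)²·5.48²/68 = 0.0233941
  stratum D: (80/1260)²·3.01²/4 = 0.00913086
  stratum E: (240/1260)²·4.39²/40 = 0.0174804
V̂(x̄_st) = 0.111117

V̂(x̄_st) ≈ 0.111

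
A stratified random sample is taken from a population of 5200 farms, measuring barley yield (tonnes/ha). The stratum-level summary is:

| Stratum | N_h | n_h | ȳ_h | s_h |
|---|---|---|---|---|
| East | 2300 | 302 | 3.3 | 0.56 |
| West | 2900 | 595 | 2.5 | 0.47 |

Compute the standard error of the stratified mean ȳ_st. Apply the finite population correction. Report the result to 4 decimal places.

V̂(ȳ_st) = Σ W_h² (1 − n_h/N_h) s_h²/n_h, with W_h = N_h/N and N = 5200:
  stratum East: (2300/5200)²·(1 − 302/2300)·0.56²/302 = 0.000176476
  stratum West: (2900/5200)²·(1 − 595/2900)·0.47²/595 = 9.17785e-05
V̂(ȳ_st) = 0.000268255
SE(ȳ_st) = √0.000268255 = 0.0163785

SE(ȳ_st) ≈ 0.0164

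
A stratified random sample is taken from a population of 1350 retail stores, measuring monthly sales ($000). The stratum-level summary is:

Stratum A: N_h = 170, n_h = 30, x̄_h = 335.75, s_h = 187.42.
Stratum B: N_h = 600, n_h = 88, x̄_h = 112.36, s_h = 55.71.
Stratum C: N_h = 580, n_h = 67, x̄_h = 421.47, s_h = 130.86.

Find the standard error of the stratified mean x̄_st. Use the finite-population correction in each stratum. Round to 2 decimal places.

V̂(x̄_st) = Σ W_h² (1 − n_h/N_h) s_h²/n_h, with W_h = N_h/N and N = 1350:
  stratum A: (170/1350)²·(1 − 30/170)·187.42²/30 = 15.2904
  stratum B: (600/1350)²·(1 − 88/600)·55.71²/88 = 5.9448
  stratum C: (580/1350)²·(1 − 67/580)·130.86²/67 = 41.727
V̂(x̄_st) = 62.9622
SE(x̄_st) = √62.9622 = 7.93487

SE(x̄_st) ≈ 7.93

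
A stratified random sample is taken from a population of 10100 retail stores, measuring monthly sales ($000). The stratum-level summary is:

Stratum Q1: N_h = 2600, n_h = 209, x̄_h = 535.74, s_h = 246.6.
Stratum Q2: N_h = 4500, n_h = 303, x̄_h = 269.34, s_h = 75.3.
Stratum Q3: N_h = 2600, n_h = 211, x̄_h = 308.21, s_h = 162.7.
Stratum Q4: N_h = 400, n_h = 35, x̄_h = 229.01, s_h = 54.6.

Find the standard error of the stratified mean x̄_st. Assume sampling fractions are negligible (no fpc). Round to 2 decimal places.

V̂(x̄_st) = Σ W_h² s_h²/n_h, with W_h = N_h/N and N = 10100:
  stratum Q1: (2600/10100)²·246.6²/209 = 19.2816
  stratum Q2: (4500/10100)²·75.3²/303 = 3.71475
  stratum Q3: (2600/10100)²·162.7²/211 = 8.31374
  stratum Q4: (400/10100)²·54.6²/35 = 0.133596
V̂(x̄_st) = 31.4437
SE(x̄_st) = √31.4437 = 5.60747

SE(x̄_st) ≈ 5.61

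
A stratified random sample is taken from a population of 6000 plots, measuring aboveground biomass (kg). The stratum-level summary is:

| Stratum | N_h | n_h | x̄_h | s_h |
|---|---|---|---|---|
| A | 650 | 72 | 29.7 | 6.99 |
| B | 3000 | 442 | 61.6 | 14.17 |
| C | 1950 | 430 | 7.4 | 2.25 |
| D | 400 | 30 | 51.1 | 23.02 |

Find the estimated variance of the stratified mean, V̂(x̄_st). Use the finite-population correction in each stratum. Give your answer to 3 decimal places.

V̂(x̄_st) ≈ 0.178

V̂(x̄_st) = Σ W_h² (1 − n_h/N_h) s_h²/n_h, with W_h = N_h/N and N = 6000:
  stratum A: (650/6000)²·(1 − 72/650)·6.99²/72 = 0.00708208
  stratum B: (3000/6000)²·(1 − 442/3000)·14.17²/442 = 0.096836
  stratum C: (1950/6000)²·(1 − 430/1950)·2.25²/430 = 0.000969331
  stratum D: (400/6000)²·(1 − 30/400)·23.02²/30 = 0.0726187
V̂(x̄_st) = 0.177506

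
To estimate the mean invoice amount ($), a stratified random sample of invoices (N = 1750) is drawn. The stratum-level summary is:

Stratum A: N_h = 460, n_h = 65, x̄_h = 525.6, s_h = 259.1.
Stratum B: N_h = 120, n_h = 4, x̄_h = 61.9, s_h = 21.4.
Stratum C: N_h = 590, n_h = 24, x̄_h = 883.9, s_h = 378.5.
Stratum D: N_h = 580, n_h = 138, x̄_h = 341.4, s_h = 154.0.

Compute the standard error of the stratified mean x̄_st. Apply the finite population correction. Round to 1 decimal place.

SE(x̄_st) ≈ 27.0

V̂(x̄_st) = Σ W_h² (1 − n_h/N_h) s_h²/n_h, with W_h = N_h/N and N = 1750:
  stratum A: (460/1750)²·(1 − 65/460)·259.1²/65 = 61.2774
  stratum B: (120/1750)²·(1 − 4/120)·21.4²/4 = 0.520392
  stratum C: (590/1750)²·(1 − 24/590)·378.5²/24 = 650.898
  stratum D: (580/1750)²·(1 − 138/580)·154.0²/138 = 14.3859
V̂(x̄_st) = 727.082
SE(x̄_st) = √727.082 = 26.9645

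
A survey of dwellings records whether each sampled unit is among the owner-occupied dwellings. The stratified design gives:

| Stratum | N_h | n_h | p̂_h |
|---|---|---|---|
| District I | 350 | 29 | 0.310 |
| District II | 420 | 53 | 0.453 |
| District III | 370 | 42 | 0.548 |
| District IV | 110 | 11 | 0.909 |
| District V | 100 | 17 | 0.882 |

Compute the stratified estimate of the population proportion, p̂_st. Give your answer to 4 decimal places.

N = 1350; stratum weights W_h = N_h/N.
p̂_st = Σ W_h p̂_h = (350·0.310 + 420·0.453 + 370·0.548 + 110·0.909 + 100·0.882)/1350 = 0.51090

p̂_st ≈ 0.5109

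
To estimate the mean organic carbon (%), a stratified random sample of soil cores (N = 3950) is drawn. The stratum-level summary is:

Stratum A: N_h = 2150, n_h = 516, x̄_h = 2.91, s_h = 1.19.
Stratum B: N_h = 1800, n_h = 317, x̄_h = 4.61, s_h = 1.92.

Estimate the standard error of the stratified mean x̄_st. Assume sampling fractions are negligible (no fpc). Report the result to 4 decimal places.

V̂(x̄_st) = Σ W_h² s_h²/n_h, with W_h = N_h/N and N = 3950:
  stratum A: (2150/3950)²·1.19²/516 = 0.000813068
  stratum B: (1800/3950)²·1.92²/317 = 0.00241487
V̂(x̄_st) = 0.00322794
SE(x̄_st) = √0.00322794 = 0.056815

SE(x̄_st) ≈ 0.0568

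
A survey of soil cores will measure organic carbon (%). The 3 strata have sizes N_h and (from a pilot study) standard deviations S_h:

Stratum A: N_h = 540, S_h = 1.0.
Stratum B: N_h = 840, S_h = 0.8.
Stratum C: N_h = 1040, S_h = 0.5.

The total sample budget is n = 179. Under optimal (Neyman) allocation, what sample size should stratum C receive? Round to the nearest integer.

Neyman allocation: n_h = n · N_h S_h / Σ N_i S_i, with n = 179.
  stratum A: N_h·S_h = 540·1.0 = 540.00
  stratum B: N_h·S_h = 840·0.8 = 672.00
  stratum C: N_h·S_h = 1040·0.5 = 520.00
Σ N_h S_h = 1732.00
n for stratum C = 179·520.00/1732.00 = 53.741 → 54

54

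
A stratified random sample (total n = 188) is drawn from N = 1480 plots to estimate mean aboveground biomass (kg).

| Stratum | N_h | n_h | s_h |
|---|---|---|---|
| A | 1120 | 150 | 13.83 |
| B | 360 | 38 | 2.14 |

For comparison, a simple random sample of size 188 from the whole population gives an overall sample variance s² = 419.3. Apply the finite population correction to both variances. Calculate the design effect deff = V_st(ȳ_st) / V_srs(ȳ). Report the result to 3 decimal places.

deff ≈ 0.328

V̂(ȳ_st) = Σ W_h² (1 − n_h/N_h) s_h²/n_h, with W_h = N_h/N and N = 1480:
  stratum A: (1120/1480)²·(1 − 150/1120)·13.83²/150 = 0.63244
  stratum B: (360/1480)²·(1 − 38/360)·2.14²/38 = 0.00637792
V_st = 0.638818
V_srs = (1 − 188/1480)·419.3/188 = 1.94701
deff = V_st / V_srs = 0.638818/1.94701 = 0.3281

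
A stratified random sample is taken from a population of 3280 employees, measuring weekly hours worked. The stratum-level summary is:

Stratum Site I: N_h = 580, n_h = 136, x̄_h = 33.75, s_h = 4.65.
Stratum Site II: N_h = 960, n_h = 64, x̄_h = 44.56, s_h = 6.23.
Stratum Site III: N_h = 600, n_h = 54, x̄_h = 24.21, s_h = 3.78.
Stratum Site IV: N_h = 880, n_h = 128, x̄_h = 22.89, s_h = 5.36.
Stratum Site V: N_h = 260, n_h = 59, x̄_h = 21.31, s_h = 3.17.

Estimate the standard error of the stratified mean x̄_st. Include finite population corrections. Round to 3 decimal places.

SE(x̄_st) ≈ 0.274

V̂(x̄_st) = Σ W_h² (1 − n_h/N_h) s_h²/n_h, with W_h = N_h/N and N = 3280:
  stratum Site I: (580/3280)²·(1 − 136/580)·4.65²/136 = 0.00380566
  stratum Site II: (960/3280)²·(1 − 64/960)·6.23²/64 = 0.0484873
  stratum Site III: (600/3280)²·(1 − 54/600)·3.78²/54 = 0.00805724
  stratum Site IV: (880/3280)²·(1 − 128/880)·5.36²/128 = 0.0138061
  stratum Site V: (260/3280)²·(1 − 59/260)·3.17²/59 = 0.000827348
V̂(x̄_st) = 0.0749837
SE(x̄_st) = √0.0749837 = 0.273831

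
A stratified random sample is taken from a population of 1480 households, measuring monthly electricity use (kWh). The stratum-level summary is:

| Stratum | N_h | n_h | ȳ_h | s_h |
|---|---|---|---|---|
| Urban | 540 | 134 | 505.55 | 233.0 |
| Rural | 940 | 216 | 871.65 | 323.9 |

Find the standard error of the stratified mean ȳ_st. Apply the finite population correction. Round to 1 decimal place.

SE(ȳ_st) ≈ 13.8

V̂(ȳ_st) = Σ W_h² (1 − n_h/N_h) s_h²/n_h, with W_h = N_h/N and N = 1480:
  stratum Urban: (540/1480)²·(1 − 134/540)·233.0²/134 = 40.5512
  stratum Rural: (940/1480)²·(1 − 216/940)·323.9²/216 = 150.908
V̂(ȳ_st) = 191.459
SE(ȳ_st) = √191.459 = 13.8369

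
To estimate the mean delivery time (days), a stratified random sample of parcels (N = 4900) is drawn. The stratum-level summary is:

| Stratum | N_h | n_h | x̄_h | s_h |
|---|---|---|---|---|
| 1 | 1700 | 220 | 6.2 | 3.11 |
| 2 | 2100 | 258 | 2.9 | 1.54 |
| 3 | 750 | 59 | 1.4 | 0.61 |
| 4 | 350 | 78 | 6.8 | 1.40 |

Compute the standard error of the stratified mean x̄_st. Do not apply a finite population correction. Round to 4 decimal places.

SE(x̄_st) ≈ 0.0852

V̂(x̄_st) = Σ W_h² s_h²/n_h, with W_h = N_h/N and N = 4900:
  stratum 1: (1700/4900)²·3.11²/220 = 0.0052918
  stratum 2: (2100/4900)²·1.54²/258 = 0.00168837
  stratum 3: (750/4900)²·0.61²/59 = 0.000147754
  stratum 4: (350/4900)²·1.40²/78 = 0.000128205
V̂(x̄_st) = 0.00725614
SE(x̄_st) = √0.00725614 = 0.085183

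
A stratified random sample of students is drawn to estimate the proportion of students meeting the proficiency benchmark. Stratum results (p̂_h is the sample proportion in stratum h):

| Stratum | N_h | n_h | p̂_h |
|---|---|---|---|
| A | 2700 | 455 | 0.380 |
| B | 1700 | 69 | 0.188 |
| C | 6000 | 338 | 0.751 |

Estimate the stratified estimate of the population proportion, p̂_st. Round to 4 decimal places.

N = 10400; stratum weights W_h = N_h/N.
p̂_st = Σ W_h p̂_h = (2700·0.380 + 1700·0.188 + 6000·0.751)/10400 = 0.56265

p̂_st ≈ 0.5627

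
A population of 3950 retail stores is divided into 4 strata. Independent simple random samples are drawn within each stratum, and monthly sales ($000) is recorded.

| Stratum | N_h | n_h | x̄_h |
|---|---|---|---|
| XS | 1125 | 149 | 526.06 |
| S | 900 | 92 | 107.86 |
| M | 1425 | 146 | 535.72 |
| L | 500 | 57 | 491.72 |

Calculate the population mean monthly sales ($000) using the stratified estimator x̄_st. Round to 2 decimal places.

N = Σ N_h = 3950. Stratum weights W_h = N_h/N.
x̄_st = (1125·526.06 + 900·107.86 + 1425·535.72 + 500·491.72) / 3950 = 429.9120

x̄_st ≈ 429.91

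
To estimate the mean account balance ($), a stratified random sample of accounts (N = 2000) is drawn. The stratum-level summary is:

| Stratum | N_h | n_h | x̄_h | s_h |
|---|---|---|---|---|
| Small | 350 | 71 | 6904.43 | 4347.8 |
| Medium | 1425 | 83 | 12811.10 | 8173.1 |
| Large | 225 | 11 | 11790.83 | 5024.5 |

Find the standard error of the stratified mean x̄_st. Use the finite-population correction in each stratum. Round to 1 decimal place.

SE(x̄_st) ≈ 647.2

V̂(x̄_st) = Σ W_h² (1 − n_h/N_h) s_h²/n_h, with W_h = N_h/N and N = 2000:
  stratum Small: (350/2000)²·(1 − 71/350)·4347.8²/71 = 6499.7
  stratum Medium: (1425/2000)²·(1 − 83/1425)·8173.1²/83 = 384772
  stratum Large: (225/2000)²·(1 − 11/225)·5024.5²/11 = 27626.7
V̂(x̄_st) = 418898
SE(x̄_st) = √418898 = 647.223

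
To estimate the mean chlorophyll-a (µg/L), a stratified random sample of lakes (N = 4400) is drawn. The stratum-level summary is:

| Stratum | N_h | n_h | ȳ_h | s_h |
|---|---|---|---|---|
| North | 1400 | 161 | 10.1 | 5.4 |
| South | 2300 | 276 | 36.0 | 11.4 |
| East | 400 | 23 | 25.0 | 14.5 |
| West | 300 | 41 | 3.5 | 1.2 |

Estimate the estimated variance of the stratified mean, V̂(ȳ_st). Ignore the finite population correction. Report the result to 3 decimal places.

V̂(ȳ_st) = Σ W_h² s_h²/n_h, with W_h = N_h/N and N = 4400:
  stratum North: (1400/4400)²·5.4²/161 = 0.0183363
  stratum South: (2300/4400)²·11.4²/276 = 0.128662
  stratum East: (400/4400)²·14.5²/23 = 0.075548
  stratum West: (300/4400)²·1.2²/41 = 0.000163274
V̂(ȳ_st) = 0.22271

V̂(ȳ_st) ≈ 0.223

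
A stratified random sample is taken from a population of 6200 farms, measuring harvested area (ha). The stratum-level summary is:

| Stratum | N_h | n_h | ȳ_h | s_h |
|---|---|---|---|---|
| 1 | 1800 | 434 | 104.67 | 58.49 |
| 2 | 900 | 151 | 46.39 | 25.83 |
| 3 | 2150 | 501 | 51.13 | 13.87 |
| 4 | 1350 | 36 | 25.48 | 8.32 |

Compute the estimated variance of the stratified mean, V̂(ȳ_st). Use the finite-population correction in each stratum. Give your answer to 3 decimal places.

V̂(ȳ_st) = Σ W_h² (1 − n_h/N_h) s_h²/n_h, with W_h = N_h/N and N = 6200:
  stratum 1: (1800/6200)²·(1 − 434/1800)·58.49²/434 = 0.504212
  stratum 2: (900/6200)²·(1 − 151/900)·25.83²/151 = 0.0774841
  stratum 3: (2150/6200)²·(1 − 501/2150)·13.87²/501 = 0.0354153
  stratum 4: (1350/6200)²·(1 − 36/1350)·8.32²/36 = 0.088734
V̂(ȳ_st) = 0.705846

V̂(ȳ_st) ≈ 0.706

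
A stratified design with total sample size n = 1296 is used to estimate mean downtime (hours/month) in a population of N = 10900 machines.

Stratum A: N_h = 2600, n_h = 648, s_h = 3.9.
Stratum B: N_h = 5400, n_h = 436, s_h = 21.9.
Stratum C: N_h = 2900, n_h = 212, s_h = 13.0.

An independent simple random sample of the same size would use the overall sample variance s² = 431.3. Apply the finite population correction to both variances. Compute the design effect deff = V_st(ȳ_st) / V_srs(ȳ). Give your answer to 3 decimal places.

deff ≈ 1.028

V̂(ȳ_st) = Σ W_h² (1 − n_h/N_h) s_h²/n_h, with W_h = N_h/N and N = 10900:
  stratum A: (2600/10900)²·(1 − 648/2600)·3.9²/648 = 0.00100266
  stratum B: (5400/10900)²·(1 − 436/5400)·21.9²/436 = 0.248184
  stratum C: (2900/10900)²·(1 − 212/2900)·13.0²/212 = 0.0523028
V_st = 0.30149
V_srs = (1 − 1296/10900)·431.3/1296 = 0.293224
deff = V_st / V_srs = 0.30149/0.293224 = 1.0282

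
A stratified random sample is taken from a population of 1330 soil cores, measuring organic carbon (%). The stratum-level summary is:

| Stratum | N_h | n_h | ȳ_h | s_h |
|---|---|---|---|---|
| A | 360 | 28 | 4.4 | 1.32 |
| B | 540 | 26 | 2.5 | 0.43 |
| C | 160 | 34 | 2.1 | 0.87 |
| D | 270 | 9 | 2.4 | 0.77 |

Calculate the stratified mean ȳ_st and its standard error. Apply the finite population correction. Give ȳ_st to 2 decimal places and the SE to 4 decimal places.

ȳ_st ≈ 2.95, SE ≈ 0.0905

ȳ_st = Σ W_h ȳ_h = (360·4.4 + 540·2.5 + 160·2.1 + 270·2.4)/1330 = 2.94586
V̂(ȳ_st) = Σ W_h² (1 − n_h/N_h) s_h²/n_h, with W_h = N_h/N and N = 1330:
  stratum A: (360/1330)²·(1 − 28/360)·1.32²/28 = 0.00420462
  stratum B: (540/1330)²·(1 − 26/540)·0.43²/26 = 0.00111588
  stratum C: (160/1330)²·(1 − 34/160)·0.87²/34 = 0.000253715
  stratum D: (270/1330)²·(1 − 9/270)·0.77²/9 = 0.00262446
V̂(ȳ_st) = 0.00819868
SE(ȳ_st) = √0.00819868 = 0.0905466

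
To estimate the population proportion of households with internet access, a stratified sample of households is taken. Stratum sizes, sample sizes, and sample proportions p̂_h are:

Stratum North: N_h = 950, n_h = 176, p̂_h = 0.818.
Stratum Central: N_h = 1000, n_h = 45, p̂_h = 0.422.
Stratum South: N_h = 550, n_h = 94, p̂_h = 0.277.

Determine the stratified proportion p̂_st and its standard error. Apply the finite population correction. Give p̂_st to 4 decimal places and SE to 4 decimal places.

p̂_st ≈ 0.5406, SE ≈ 0.0321

N = 2500; stratum weights W_h = N_h/N.
p̂_st = Σ W_h p̂_h = (950·0.818 + 1000·0.422 + 550·0.277)/2500 = 0.54058
V̂(p̂_st) = Σ W_h² (1 − n_h/N_h) p̂_h(1−p̂_h)/(n_h−1):
  stratum North: (950/2500)²·(1 − 176/950)·0.818·0.182/175 = 0.000100086
  stratum Central: (1000/2500)²·(1 − 45/1000)·0.422·0.578/44 = 0.000847054
  stratum South: (550/2500)²·(1 − 94/550)·0.277·0.723/93 = 8.64137e-05
V̂(p̂_st) = 0.00103355; SE = √V̂ = 0.0321489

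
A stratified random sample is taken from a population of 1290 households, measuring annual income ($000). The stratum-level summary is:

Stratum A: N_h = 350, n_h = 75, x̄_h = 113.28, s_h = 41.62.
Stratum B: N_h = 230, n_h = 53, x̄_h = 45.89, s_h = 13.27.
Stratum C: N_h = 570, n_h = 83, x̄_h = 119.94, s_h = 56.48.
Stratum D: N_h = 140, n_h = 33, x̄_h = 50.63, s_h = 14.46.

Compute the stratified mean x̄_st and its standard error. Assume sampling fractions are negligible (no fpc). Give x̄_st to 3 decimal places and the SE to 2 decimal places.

x̄_st = Σ W_h x̄_h = (350·113.28 + 230·45.89 + 570·119.94 + 140·50.63)/1290 = 97.40829
V̂(x̄_st) = Σ W_h² s_h²/n_h, with W_h = N_h/N and N = 1290:
  stratum A: (350/1290)²·41.62²/75 = 1.7002
  stratum B: (230/1290)²·13.27²/53 = 0.105619
  stratum C: (570/1290)²·56.48²/83 = 7.50381
  stratum D: (140/1290)²·14.46²/33 = 0.0746276
V̂(x̄_st) = 9.38425
SE(x̄_st) = √9.38425 = 3.06337

x̄_st ≈ 97.408, SE ≈ 3.06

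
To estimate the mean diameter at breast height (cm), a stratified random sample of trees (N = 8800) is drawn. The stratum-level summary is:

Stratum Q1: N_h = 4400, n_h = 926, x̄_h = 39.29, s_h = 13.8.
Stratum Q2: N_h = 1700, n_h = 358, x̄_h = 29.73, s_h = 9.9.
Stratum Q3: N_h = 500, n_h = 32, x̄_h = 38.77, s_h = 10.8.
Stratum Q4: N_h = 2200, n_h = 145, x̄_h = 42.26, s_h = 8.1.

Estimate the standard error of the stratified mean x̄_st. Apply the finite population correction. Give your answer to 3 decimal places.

SE(x̄_st) ≈ 0.293

V̂(x̄_st) = Σ W_h² (1 − n_h/N_h) s_h²/n_h, with W_h = N_h/N and N = 8800:
  stratum Q1: (4400/8800)²·(1 − 926/4400)·13.8²/926 = 0.0405942
  stratum Q2: (1700/8800)²·(1 − 358/1700)·9.9²/358 = 0.00806535
  stratum Q3: (500/8800)²·(1 − 32/500)·10.8²/32 = 0.0110141
  stratum Q4: (2200/8800)²·(1 − 145/2200)·8.1²/145 = 0.0264163
V̂(x̄_st) = 0.0860899
SE(x̄_st) = √0.0860899 = 0.293411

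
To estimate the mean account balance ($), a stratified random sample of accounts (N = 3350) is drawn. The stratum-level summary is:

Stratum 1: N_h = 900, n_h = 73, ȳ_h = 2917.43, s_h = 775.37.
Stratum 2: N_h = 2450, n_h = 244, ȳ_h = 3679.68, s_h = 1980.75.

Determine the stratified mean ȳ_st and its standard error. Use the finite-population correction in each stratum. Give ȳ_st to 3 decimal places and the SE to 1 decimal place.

ȳ_st = Σ W_h ȳ_h = (900·2917.43 + 2450·3679.68)/3350 = 3474.89642
V̂(ȳ_st) = Σ W_h² (1 − n_h/N_h) s_h²/n_h, with W_h = N_h/N and N = 3350:
  stratum 1: (900/3350)²·(1 − 73/900)·775.37²/73 = 546.202
  stratum 2: (2450/3350)²·(1 − 244/2450)·1980.75²/244 = 7743.75
V̂(ȳ_st) = 8289.96
SE(ȳ_st) = √8289.96 = 91.0492

ȳ_st ≈ 3474.896, SE ≈ 91.0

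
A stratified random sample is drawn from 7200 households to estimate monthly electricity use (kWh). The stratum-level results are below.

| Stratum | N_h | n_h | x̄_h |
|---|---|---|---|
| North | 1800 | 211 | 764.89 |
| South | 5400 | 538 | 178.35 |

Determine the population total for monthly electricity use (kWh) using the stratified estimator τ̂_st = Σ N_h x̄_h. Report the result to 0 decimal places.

τ̂_st = Σ N_h x̄_h = 1800·764.89 + 5400·178.35 = 2339892

τ̂_st ≈ 2339892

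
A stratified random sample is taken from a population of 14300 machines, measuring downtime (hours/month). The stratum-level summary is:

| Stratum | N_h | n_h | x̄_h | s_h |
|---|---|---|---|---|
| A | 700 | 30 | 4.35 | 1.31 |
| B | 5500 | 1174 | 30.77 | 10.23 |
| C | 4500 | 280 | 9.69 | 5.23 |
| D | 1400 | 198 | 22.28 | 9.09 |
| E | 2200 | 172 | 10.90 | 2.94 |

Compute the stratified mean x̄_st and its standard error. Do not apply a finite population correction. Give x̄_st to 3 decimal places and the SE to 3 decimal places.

x̄_st ≈ 18.955, SE ≈ 0.168

x̄_st = Σ W_h x̄_h = (700·4.35 + 5500·30.77 + 4500·9.69 + 1400·22.28 + 2200·10.90)/14300 = 18.95503
V̂(x̄_st) = Σ W_h² s_h²/n_h, with W_h = N_h/N and N = 14300:
  stratum A: (700/14300)²·1.31²/30 = 0.000137071
  stratum B: (5500/14300)²·10.23²/1174 = 0.0131867
  stratum C: (4500/14300)²·5.23²/280 = 0.00967383
  stratum D: (1400/14300)²·9.09²/198 = 0.00399988
  stratum E: (2200/14300)²·2.94²/172 = 0.00118943
V̂(x̄_st) = 0.0281869
SE(x̄_st) = √0.0281869 = 0.16789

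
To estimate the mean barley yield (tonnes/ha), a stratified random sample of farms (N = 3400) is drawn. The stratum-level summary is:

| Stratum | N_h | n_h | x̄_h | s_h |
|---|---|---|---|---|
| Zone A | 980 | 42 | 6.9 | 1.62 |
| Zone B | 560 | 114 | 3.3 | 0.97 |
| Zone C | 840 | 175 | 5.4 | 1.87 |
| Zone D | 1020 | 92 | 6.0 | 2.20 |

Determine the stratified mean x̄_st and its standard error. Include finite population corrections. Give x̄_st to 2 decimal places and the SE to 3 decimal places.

x̄_st = Σ W_h x̄_h = (980·6.9 + 560·3.3 + 840·5.4 + 1020·6.0)/3400 = 5.66647
V̂(x̄_st) = Σ W_h² (1 − n_h/N_h) s_h²/n_h, with W_h = N_h/N and N = 3400:
  stratum Zone A: (980/3400)²·(1 − 42/980)·1.62²/42 = 0.0049688
  stratum Zone B: (560/3400)²·(1 − 114/560)·0.97²/114 = 0.000178321
  stratum Zone C: (840/3400)²·(1 − 175/840)·1.87²/175 = 0.00096558
  stratum Zone D: (1020/3400)²·(1 − 92/1020)·2.20²/92 = 0.00430772
V̂(x̄_st) = 0.0104204
SE(x̄_st) = √0.0104204 = 0.102081

x̄_st ≈ 5.67, SE ≈ 0.102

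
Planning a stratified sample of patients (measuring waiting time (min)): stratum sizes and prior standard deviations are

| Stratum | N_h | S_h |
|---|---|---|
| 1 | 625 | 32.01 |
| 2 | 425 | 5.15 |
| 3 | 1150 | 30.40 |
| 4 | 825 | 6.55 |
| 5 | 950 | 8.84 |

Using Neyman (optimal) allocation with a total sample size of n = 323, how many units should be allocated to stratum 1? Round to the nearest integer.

Neyman allocation: n_h = n · N_h S_h / Σ N_i S_i, with n = 323.
  stratum 1: N_h·S_h = 625·32.01 = 20006.25
  stratum 2: N_h·S_h = 425·5.15 = 2188.75
  stratum 3: N_h·S_h = 1150·30.40 = 34960.00
  stratum 4: N_h·S_h = 825·6.55 = 5403.75
  stratum 5: N_h·S_h = 950·8.84 = 8398.00
Σ N_h S_h = 70956.75
n for stratum 1 = 323·20006.25/70956.75 = 91.070 → 91

91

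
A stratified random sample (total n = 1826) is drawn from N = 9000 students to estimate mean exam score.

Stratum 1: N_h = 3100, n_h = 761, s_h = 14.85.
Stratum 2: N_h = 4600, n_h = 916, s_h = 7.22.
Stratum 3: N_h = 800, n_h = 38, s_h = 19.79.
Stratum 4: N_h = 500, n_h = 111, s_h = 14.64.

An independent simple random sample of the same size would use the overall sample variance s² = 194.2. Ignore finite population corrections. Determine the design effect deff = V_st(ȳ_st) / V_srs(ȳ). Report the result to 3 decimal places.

V̂(ȳ_st) = Σ W_h² s_h²/n_h, with W_h = N_h/N and N = 9000:
  stratum 1: (3100/9000)²·14.85²/761 = 0.0343801
  stratum 2: (4600/9000)²·7.22²/916 = 0.0148665
  stratum 3: (800/9000)²·19.79²/38 = 0.0814335
  stratum 4: (500/9000)²·14.64²/111 = 0.00595956
V_st = 0.13664
V_srs = s²/n = 194.2/1826 = 0.106353
deff = V_st / V_srs = 0.13664/0.106353 = 1.2848

deff ≈ 1.285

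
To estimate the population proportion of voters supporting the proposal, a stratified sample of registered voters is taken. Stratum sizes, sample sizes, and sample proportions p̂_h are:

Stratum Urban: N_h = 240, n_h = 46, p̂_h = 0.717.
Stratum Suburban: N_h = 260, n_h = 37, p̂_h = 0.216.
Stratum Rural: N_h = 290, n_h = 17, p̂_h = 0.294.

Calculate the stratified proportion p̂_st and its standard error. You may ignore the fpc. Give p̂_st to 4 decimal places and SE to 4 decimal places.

p̂_st ≈ 0.3968, SE ≈ 0.0517

N = 790; stratum weights W_h = N_h/N.
p̂_st = Σ W_h p̂_h = (240·0.717 + 260·0.216 + 290·0.294)/790 = 0.39684
V̂(p̂_st) = Σ W_h² p̂_h(1−p̂_h)/(n_h−1):
  stratum Urban: (240/790)²·0.717·0.283/45 = 0.000416161
  stratum Suburban: (260/790)²·0.216·0.784/36 = 0.000509518
  stratum Rural: (290/790)²·0.294·0.706/16 = 0.00174813
V̂(p̂_st) = 0.00267381; SE = √V̂ = 0.0517089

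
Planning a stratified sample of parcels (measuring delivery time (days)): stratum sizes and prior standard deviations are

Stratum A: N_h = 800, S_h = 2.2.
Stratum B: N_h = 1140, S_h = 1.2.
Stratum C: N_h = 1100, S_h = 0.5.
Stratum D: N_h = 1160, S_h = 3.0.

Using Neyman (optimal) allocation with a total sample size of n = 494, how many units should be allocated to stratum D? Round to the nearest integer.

Neyman allocation: n_h = n · N_h S_h / Σ N_i S_i, with n = 494.
  stratum A: N_h·S_h = 800·2.2 = 1760.00
  stratum B: N_h·S_h = 1140·1.2 = 1368.00
  stratum C: N_h·S_h = 1100·0.5 = 550.00
  stratum D: N_h·S_h = 1160·3.0 = 3480.00
Σ N_h S_h = 7158.00
n for stratum D = 494·3480.00/7158.00 = 240.168 → 240

240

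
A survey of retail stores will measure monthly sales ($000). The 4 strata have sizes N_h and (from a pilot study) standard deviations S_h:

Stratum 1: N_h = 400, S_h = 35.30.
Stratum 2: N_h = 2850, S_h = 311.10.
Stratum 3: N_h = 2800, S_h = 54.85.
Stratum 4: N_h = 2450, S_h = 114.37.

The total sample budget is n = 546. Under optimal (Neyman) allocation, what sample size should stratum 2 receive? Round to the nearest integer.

Neyman allocation: n_h = n · N_h S_h / Σ N_i S_i, with n = 546.
  stratum 1: N_h·S_h = 400·35.30 = 14120.00
  stratum 2: N_h·S_h = 2850·311.10 = 886635.00
  stratum 3: N_h·S_h = 2800·54.85 = 153580.00
  stratum 4: N_h·S_h = 2450·114.37 = 280206.50
Σ N_h S_h = 1334541.50
n for stratum 2 = 546·886635.00/1334541.50 = 362.748 → 363

363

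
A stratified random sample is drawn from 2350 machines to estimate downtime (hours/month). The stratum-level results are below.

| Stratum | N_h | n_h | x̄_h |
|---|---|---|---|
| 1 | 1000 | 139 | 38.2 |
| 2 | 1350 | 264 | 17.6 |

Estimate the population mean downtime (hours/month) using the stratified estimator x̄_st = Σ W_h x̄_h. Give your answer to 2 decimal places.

N = Σ N_h = 2350. Stratum weights W_h = N_h/N.
x̄_st = (1000·38.2 + 1350·17.6) / 2350 = 26.3660

x̄_st ≈ 26.37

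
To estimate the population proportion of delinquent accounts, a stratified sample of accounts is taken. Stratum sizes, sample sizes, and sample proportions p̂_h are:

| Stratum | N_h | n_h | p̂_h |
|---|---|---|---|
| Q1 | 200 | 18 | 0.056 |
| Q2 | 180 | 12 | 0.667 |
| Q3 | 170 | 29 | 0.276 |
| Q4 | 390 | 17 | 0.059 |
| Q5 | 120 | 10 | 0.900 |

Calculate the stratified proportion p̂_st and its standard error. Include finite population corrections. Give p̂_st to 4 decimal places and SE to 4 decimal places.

N = 1060; stratum weights W_h = N_h/N.
p̂_st = Σ W_h p̂_h = (200·0.056 + 180·0.667 + 170·0.276 + 390·0.059 + 120·0.900)/1060 = 0.29169
V̂(p̂_st) = Σ W_h² (1 − n_h/N_h) p̂_h(1−p̂_h)/(n_h−1):
  stratum Q1: (200/1060)²·(1 − 18/200)·0.056·0.944/17 = 0.00010074
  stratum Q2: (180/1060)²·(1 − 12/180)·0.667·0.333/11 = 0.000543435
  stratum Q3: (170/1060)²·(1 − 29/170)·0.276·0.724/28 = 0.000152246
  stratum Q4: (390/1060)²·(1 − 17/390)·0.059·0.941/16 = 0.000449245
  stratum Q5: (120/1060)²·(1 − 10/120)·0.900·0.100/9 = 0.00011748
V̂(p̂_st) = 0.00136315; SE = √V̂ = 0.0369208

p̂_st ≈ 0.2917, SE ≈ 0.0369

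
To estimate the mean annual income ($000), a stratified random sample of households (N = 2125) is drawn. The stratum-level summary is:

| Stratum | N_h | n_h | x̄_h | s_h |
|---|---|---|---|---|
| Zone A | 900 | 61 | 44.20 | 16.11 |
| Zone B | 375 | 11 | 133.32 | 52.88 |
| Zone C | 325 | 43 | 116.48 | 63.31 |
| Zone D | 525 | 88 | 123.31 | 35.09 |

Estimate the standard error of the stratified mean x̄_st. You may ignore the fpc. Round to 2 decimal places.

V̂(x̄_st) = Σ W_h² s_h²/n_h, with W_h = N_h/N and N = 2125:
  stratum Zone A: (900/2125)²·16.11²/61 = 0.763182
  stratum Zone B: (375/2125)²·52.88²/11 = 7.91653
  stratum Zone C: (325/2125)²·63.31²/43 = 2.18034
  stratum Zone D: (525/2125)²·35.09²/88 = 0.854053
V̂(x̄_st) = 11.7141
SE(x̄_st) = √11.7141 = 3.42259

SE(x̄_st) ≈ 3.42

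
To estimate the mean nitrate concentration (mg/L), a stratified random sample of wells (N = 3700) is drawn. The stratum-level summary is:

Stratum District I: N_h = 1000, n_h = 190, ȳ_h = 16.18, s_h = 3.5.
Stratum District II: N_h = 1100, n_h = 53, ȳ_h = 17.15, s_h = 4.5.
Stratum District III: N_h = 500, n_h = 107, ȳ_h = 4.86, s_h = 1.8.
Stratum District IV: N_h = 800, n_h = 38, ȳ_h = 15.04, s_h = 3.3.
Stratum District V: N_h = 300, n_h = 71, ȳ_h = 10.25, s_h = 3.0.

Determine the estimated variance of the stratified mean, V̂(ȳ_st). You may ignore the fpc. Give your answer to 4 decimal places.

V̂(ȳ_st) = Σ W_h² s_h²/n_h, with W_h = N_h/N and N = 3700:
  stratum District I: (1000/3700)²·3.5²/190 = 0.00470955
  stratum District II: (1100/3700)²·4.5²/53 = 0.03377
  stratum District III: (500/3700)²·1.8²/107 = 0.000552965
  stratum District IV: (800/3700)²·3.3²/38 = 0.0133974
  stratum District V: (300/3700)²·3.0²/71 = 0.000833342
V̂(ȳ_st) = 0.0532633

V̂(ȳ_st) ≈ 0.0533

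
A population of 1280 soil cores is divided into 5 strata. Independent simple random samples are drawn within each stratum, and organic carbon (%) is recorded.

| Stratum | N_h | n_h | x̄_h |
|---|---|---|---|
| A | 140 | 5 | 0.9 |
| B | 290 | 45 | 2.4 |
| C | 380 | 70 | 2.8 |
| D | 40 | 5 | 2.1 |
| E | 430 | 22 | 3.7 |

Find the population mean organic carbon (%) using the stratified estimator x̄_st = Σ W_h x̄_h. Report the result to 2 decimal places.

N = Σ N_h = 1280. Stratum weights W_h = N_h/N.
x̄_st = (140·0.9 + 290·2.4 + 380·2.8 + 40·2.1 + 430·3.7) / 1280 = 2.7820

x̄_st ≈ 2.78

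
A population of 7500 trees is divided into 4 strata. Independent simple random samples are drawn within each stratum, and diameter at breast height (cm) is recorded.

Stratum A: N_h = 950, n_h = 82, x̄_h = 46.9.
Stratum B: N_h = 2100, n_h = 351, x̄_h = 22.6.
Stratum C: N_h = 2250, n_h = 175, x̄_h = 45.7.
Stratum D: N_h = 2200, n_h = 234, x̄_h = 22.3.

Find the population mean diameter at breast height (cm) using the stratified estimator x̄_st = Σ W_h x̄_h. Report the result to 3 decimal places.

x̄_st ≈ 32.520

N = Σ N_h = 7500. Stratum weights W_h = N_h/N.
x̄_st = (950·46.9 + 2100·22.6 + 2250·45.7 + 2200·22.3) / 7500 = 32.52000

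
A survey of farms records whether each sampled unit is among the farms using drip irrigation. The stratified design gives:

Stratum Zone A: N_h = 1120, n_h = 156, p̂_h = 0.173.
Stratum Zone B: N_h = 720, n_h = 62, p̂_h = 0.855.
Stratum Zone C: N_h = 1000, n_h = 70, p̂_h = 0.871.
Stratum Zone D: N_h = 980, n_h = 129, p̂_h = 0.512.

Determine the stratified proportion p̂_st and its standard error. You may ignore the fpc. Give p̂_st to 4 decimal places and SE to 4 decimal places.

N = 3820; stratum weights W_h = N_h/N.
p̂_st = Σ W_h p̂_h = (1120·0.173 + 720·0.855 + 1000·0.871 + 980·0.512)/3820 = 0.57124
V̂(p̂_st) = Σ W_h² p̂_h(1−p̂_h)/(n_h−1):
  stratum Zone A: (1120/3820)²·0.173·0.827/155 = 7.93468e-05
  stratum Zone B: (720/3820)²·0.855·0.145/61 = 7.22009e-05
  stratum Zone C: (1000/3820)²·0.871·0.129/69 = 0.000111592
  stratum Zone D: (980/3820)²·0.512·0.488/128 = 0.000128471
V̂(p̂_st) = 0.00039161; SE = √V̂ = 0.0197891

p̂_st ≈ 0.5712, SE ≈ 0.0198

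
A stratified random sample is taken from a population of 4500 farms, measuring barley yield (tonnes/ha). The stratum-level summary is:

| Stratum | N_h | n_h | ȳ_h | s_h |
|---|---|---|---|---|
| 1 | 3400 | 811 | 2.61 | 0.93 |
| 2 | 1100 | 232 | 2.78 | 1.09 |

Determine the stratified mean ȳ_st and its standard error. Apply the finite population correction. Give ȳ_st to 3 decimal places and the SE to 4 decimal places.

ȳ_st ≈ 2.652, SE ≈ 0.0266

ȳ_st = Σ W_h ȳ_h = (3400·2.61 + 1100·2.78)/4500 = 2.65156
V̂(ȳ_st) = Σ W_h² (1 − n_h/N_h) s_h²/n_h, with W_h = N_h/N and N = 4500:
  stratum 1: (3400/4500)²·(1 − 811/3400)·0.93²/811 = 0.000463587
  stratum 2: (1100/4500)²·(1 − 232/1100)·1.09²/232 = 0.000241464
V̂(ȳ_st) = 0.000705051
SE(ȳ_st) = √0.000705051 = 0.0265528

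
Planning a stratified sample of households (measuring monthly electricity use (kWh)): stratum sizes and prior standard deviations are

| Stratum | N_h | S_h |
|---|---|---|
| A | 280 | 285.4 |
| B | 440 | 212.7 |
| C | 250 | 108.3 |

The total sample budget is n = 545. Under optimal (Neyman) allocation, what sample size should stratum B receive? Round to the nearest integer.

Neyman allocation: n_h = n · N_h S_h / Σ N_i S_i, with n = 545.
  stratum A: N_h·S_h = 280·285.4 = 79912.00
  stratum B: N_h·S_h = 440·212.7 = 93588.00
  stratum C: N_h·S_h = 250·108.3 = 27075.00
Σ N_h S_h = 200575.00
n for stratum B = 545·93588.00/200575.00 = 254.296 → 254

254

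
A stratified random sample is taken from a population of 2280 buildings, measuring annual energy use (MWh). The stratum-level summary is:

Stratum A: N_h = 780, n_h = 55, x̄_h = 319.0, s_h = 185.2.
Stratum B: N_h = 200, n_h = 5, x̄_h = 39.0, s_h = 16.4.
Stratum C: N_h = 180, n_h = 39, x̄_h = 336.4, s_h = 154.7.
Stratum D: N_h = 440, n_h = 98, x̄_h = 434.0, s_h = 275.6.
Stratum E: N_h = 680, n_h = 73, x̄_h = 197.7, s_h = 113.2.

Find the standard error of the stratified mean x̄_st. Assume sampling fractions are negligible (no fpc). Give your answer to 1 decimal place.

SE(x̄_st) ≈ 11.0

V̂(x̄_st) = Σ W_h² s_h²/n_h, with W_h = N_h/N and N = 2280:
  stratum A: (780/2280)²·185.2²/55 = 72.9859
  stratum B: (200/2280)²·16.4²/5 = 0.413912
  stratum C: (180/2280)²·154.7²/39 = 3.82465
  stratum D: (440/2280)²·275.6²/98 = 28.8648
  stratum E: (680/2280)²·113.2²/73 = 15.6141
V̂(x̄_st) = 121.703
SE(x̄_st) = √121.703 = 11.0319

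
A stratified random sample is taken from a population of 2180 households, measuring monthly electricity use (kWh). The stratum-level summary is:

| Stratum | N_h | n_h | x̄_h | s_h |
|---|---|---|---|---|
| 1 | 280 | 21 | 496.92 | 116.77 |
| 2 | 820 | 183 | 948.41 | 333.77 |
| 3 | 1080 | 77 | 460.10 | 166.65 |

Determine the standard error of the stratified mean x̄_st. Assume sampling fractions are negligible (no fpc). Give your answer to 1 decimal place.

V̂(x̄_st) = Σ W_h² s_h²/n_h, with W_h = N_h/N and N = 2180:
  stratum 1: (280/2180)²·116.77²/21 = 10.7114
  stratum 2: (820/2180)²·333.77²/183 = 86.1307
  stratum 3: (1080/2180)²·166.65²/77 = 88.5227
V̂(x̄_st) = 185.365
SE(x̄_st) = √185.365 = 13.6149

SE(x̄_st) ≈ 13.6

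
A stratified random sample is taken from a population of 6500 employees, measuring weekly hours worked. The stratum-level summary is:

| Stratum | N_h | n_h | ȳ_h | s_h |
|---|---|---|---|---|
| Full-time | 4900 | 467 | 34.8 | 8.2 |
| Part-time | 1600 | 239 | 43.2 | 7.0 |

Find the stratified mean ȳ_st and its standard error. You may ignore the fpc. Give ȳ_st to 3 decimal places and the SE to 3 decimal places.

ȳ_st = Σ W_h ȳ_h = (4900·34.8 + 1600·43.2)/6500 = 36.86769
V̂(ȳ_st) = Σ W_h² s_h²/n_h, with W_h = N_h/N and N = 6500:
  stratum Full-time: (4900/6500)²·8.2²/467 = 0.0818232
  stratum Part-time: (1600/6500)²·7.0²/239 = 0.0124226
V̂(ȳ_st) = 0.0942457
SE(ȳ_st) = √0.0942457 = 0.306995

ȳ_st ≈ 36.868, SE ≈ 0.307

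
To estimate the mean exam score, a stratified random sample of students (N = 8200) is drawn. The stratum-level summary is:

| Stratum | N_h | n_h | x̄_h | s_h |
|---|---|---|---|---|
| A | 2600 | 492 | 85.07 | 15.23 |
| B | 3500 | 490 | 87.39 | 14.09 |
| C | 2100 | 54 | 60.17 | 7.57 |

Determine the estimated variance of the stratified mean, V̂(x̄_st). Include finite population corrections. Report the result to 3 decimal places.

V̂(x̄_st) ≈ 0.170

V̂(x̄_st) = Σ W_h² (1 − n_h/N_h) s_h²/n_h, with W_h = N_h/N and N = 8200:
  stratum A: (2600/8200)²·(1 − 492/2600)·15.23²/492 = 0.0384283
  stratum B: (3500/8200)²·(1 − 490/3500)·14.09²/490 = 0.0634794
  stratum C: (2100/8200)²·(1 − 54/2100)·7.57²/54 = 0.0678102
V̂(x̄_st) = 0.169718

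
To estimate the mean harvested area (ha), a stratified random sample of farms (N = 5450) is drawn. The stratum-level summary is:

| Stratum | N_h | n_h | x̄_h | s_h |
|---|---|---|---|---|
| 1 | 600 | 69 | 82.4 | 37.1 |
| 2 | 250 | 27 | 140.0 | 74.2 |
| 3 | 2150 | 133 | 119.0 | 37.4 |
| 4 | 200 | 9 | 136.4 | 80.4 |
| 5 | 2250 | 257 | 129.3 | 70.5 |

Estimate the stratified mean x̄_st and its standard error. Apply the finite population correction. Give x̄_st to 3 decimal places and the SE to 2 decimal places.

x̄_st = Σ W_h x̄_h = (600·82.4 + 250·140.0 + 2150·119.0 + 200·136.4 + 2250·129.3)/5450 = 120.82477
V̂(x̄_st) = Σ W_h² (1 − n_h/N_h) s_h²/n_h, with W_h = N_h/N and N = 5450:
  stratum 1: (600/5450)²·(1 − 69/600)·37.1²/69 = 0.213969
  stratum 2: (250/5450)²·(1 − 27/250)·74.2²/27 = 0.382733
  stratum 3: (2150/5450)²·(1 − 133/2150)·37.4²/133 = 1.53548
  stratum 4: (200/5450)²·(1 − 9/200)·80.4²/9 = 0.923719
  stratum 5: (2250/5450)²·(1 − 257/2250)·70.5²/257 = 2.91972
V̂(x̄_st) = 5.97562
SE(x̄_st) = √5.97562 = 2.44451

x̄_st ≈ 120.825, SE ≈ 2.44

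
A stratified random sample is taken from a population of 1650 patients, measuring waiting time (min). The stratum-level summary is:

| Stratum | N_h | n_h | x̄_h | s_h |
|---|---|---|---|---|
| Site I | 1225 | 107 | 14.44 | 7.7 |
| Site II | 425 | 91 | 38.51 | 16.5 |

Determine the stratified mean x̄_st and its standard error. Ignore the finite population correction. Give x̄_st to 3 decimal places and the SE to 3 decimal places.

x̄_st ≈ 20.640, SE ≈ 0.710

x̄_st = Σ W_h x̄_h = (1225·14.44 + 425·38.51)/1650 = 20.63985
V̂(x̄_st) = Σ W_h² s_h²/n_h, with W_h = N_h/N and N = 1650:
  stratum Site I: (1225/1650)²·7.7²/107 = 0.305423
  stratum Site II: (425/1650)²·16.5²/91 = 0.198489
V̂(x̄_st) = 0.503912
SE(x̄_st) = √0.503912 = 0.709868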